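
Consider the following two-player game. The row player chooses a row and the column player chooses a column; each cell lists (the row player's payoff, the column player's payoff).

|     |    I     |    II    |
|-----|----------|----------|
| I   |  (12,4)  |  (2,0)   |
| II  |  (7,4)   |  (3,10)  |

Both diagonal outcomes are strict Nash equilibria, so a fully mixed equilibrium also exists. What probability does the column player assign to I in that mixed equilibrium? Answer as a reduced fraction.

The column player's mix q on I must make the row player indifferent between I and II.
The row player's payoff from I: 12q + 2(1−q). From II: 7q + 3(1−q).
Set equal: 5q = 1(1−q) → q = 1/6.

1/6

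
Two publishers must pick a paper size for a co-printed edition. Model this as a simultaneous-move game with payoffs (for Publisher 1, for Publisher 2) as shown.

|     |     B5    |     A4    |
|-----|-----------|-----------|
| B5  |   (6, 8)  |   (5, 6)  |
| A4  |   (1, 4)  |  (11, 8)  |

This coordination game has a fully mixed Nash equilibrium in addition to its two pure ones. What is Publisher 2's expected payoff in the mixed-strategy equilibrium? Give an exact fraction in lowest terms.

20/3

Publisher 1 mixes with probability p on B5, chosen so Publisher 2 is indifferent: 8p + 4(1−p) = 6p + 8(1−p) gives p = 2/3.
Publisher 2's expected payoff is 8·2/3 + 4·1/3 = 20/3.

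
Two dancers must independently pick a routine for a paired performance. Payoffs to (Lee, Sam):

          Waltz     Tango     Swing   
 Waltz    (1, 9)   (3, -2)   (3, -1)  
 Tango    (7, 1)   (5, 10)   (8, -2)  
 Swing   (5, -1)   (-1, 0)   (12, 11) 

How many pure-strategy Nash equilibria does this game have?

Both Tango: Lee gets 5 (best alternative 3); Sam gets 10 (best alternative 1). Neither deviates — NE.
Both Swing: Lee gets 12 (best alternative 8); Sam gets 11 (best alternative 0). Neither deviates — NE.
Both Waltz is not a NE: Lee would switch to Tango (7 > 1).
No other cell survives both best-response checks, so there are 2 pure NE.

2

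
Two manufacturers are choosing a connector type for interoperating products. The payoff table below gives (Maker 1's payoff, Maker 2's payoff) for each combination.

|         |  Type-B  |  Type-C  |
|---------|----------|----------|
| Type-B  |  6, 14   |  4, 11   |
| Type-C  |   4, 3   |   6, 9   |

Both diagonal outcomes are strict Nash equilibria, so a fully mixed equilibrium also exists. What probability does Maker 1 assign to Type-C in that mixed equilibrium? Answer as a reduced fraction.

1/3

Maker 1's mix p on Type-B must make Maker 2 indifferent between Type-B and Type-C.
Maker 2's payoff from Type-B: 14p + 3(1−p). From Type-C: 11p + 9(1−p).
Set equal: 3p = 6(1−p) → p = 6/9 = 2/3.
Probability on Type-C is 1 − 2/3 = 1/3.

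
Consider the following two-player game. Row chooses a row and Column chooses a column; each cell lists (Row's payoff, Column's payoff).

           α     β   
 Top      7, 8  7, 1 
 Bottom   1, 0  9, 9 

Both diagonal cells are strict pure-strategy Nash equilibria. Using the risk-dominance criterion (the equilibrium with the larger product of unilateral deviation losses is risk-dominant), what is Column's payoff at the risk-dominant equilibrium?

8

At (Top, α): Row loses 7 − 1 = 6 by deviating; Column loses 8 − 1 = 7. Product = 6·7 = 42.
At (Bottom, β): Row loses 9 − 7 = 2 by deviating; Column loses 9 − 0 = 9. Product = 2·9 = 18.
42 > 18, so (Top, α) is risk-dominant. Column's payoff there is 8.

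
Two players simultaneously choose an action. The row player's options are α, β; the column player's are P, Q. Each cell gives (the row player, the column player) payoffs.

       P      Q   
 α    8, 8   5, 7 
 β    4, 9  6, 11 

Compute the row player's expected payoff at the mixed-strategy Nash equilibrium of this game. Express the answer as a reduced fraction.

28/5

The column player mixes with probability q on P, chosen so the row player is indifferent: 8q + 5(1−q) = 4q + 6(1−q) gives q = 1/5.
The row player's expected payoff (from either row, since indifferent) is 8·1/5 + 5·4/5 = 28/5.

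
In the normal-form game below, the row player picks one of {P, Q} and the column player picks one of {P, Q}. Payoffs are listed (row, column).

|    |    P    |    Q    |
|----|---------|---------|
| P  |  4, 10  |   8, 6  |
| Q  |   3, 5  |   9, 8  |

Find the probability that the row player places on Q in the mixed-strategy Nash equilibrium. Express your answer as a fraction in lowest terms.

4/7

The row player's mix p on P must make the column player indifferent between P and Q.
The column player's payoff from P: 10p + 5(1−p). From Q: 6p + 8(1−p).
Set equal: 4p = 3(1−p) → p = 3/7.
Probability on Q is 1 − 3/7 = 4/7.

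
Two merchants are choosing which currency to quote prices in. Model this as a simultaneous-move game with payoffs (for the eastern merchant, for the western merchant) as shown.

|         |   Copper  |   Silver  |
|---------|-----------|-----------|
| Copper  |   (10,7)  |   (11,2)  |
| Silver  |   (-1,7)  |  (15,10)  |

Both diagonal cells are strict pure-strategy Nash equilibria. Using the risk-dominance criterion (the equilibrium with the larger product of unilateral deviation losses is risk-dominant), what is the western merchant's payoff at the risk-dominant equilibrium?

7

At both Copper: the eastern merchant loses 10 − (-1) = 11 by deviating; the western merchant loses 7 − 2 = 5. Product = 11·5 = 55.
At both Silver: the eastern merchant loses 15 − 11 = 4 by deviating; the western merchant loses 10 − 7 = 3. Product = 4·3 = 12.
55 > 12, so both Copper is risk-dominant. The western merchant's payoff there is 7.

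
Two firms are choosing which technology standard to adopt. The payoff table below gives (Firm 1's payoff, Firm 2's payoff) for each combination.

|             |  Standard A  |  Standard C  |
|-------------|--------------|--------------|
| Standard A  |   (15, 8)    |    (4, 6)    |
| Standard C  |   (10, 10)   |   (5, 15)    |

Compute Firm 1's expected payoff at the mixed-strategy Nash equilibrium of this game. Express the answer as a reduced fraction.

35/6

Firm 2 mixes with probability q on Standard A, chosen so Firm 1 is indifferent: 15q + 4(1−q) = 10q + 5(1−q) gives q = 1/6.
Firm 1's expected payoff (from either row, since indifferent) is 15·1/6 + 4·5/6 = 35/6.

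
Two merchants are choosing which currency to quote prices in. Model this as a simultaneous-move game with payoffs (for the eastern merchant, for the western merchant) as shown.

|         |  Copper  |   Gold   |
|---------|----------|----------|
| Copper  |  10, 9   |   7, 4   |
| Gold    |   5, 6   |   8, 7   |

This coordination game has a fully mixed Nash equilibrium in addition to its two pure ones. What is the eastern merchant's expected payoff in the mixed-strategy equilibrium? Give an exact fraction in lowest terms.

15/2

The western merchant mixes with probability q on Copper, chosen so the eastern merchant is indifferent: 10q + 7(1−q) = 5q + 8(1−q) gives q = 1/6.
The eastern merchant's expected payoff (from either row, since indifferent) is 10·1/6 + 7·5/6 = 15/2.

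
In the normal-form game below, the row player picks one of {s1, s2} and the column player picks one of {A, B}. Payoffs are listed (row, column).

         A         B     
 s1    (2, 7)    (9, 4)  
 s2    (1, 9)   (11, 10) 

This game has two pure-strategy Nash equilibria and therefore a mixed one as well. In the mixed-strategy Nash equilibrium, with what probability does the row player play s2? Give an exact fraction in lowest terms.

3/4

The row player's mix p on s1 must make the column player indifferent between A and B.
The column player's payoff from A: 7p + 9(1−p). From B: 4p + 10(1−p).
Set equal: 3p = 1(1−p) → p = 1/4.
Probability on s2 is 1 − 1/4 = 3/4.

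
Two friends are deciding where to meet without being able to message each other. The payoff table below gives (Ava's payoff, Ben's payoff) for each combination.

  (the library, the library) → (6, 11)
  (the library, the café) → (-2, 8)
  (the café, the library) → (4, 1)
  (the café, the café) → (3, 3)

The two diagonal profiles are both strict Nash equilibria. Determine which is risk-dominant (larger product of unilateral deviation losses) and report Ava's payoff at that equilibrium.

3

At both the library: Ava loses 6 − 4 = 2 by deviating; Ben loses 11 − 8 = 3. Product = 2·3 = 6.
At both the café: Ava loses 3 − (-2) = 5 by deviating; Ben loses 3 − 1 = 2. Product = 5·2 = 10.
10 > 6, so both the café is risk-dominant. Ava's payoff there is 3.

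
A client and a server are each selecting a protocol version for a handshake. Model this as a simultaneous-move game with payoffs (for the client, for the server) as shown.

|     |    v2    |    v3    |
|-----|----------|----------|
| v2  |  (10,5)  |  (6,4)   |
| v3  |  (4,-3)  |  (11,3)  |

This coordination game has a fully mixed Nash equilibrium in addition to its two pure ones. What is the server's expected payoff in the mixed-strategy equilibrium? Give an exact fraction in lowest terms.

27/7

The client mixes with probability p on v2, chosen so the server is indifferent: 5p + (-3)(1−p) = 4p + 3(1−p) gives p = 6/7.
The server's expected payoff is 5·6/7 + (-3)·1/7 = 27/7.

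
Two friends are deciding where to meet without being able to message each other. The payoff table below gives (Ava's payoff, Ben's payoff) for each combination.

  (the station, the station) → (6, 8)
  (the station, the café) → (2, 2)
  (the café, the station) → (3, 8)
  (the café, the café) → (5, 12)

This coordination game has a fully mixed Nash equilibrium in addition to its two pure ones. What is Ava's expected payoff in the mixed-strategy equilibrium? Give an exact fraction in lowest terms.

Ben mixes with probability q on the station, chosen so Ava is indifferent: 6q + 2(1−q) = 3q + 5(1−q) gives q = 1/2.
Ava's expected payoff (from either row, since indifferent) is 6·1/2 + 2·1/2 = 4.

4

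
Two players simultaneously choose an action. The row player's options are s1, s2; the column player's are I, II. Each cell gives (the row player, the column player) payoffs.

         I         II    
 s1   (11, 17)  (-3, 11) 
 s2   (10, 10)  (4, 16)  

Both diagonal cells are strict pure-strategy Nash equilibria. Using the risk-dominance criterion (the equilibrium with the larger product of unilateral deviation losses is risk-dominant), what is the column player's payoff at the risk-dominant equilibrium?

At (s1, I): the row player loses 11 − 10 = 1 by deviating; the column player loses 17 − 11 = 6. Product = 1·6 = 6.
At (s2, II): the row player loses 4 − (-3) = 7 by deviating; the column player loses 16 − 10 = 6. Product = 7·6 = 42.
42 > 6, so (s2, II) is risk-dominant. The column player's payoff there is 16.

16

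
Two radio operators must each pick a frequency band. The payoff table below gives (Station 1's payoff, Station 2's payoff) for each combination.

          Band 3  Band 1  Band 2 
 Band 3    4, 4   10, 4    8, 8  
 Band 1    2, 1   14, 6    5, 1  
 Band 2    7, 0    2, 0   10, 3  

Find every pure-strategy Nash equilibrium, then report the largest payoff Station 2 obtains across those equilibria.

6

Both Band 1 is a pure NE (Station 1: 14 ≥ 10; Station 2: 6 ≥ 1). Station 2 gets 6.
Both Band 2 is a pure NE (Station 1: 10 ≥ 8; Station 2: 3 ≥ 0). Station 2 gets 3.
Every other cell has a profitable deviation for at least one player. Highest of {6, 3} is 6.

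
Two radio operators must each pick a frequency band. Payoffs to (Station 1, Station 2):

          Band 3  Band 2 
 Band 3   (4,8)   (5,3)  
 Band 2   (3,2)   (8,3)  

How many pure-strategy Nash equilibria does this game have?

Both Band 3: Station 1 gets 4 (best alternative 3); Station 2 gets 8 (best alternative 3). Neither deviates — NE.
Both Band 2: Station 1 gets 8 (best alternative 5); Station 2 gets 3 (best alternative 2). Neither deviates — NE.
(Band 2, Band 3) is not a NE: Station 1 would switch to Band 3 (4 > 3).
No other cell survives both best-response checks, so there are 2 pure NE.

2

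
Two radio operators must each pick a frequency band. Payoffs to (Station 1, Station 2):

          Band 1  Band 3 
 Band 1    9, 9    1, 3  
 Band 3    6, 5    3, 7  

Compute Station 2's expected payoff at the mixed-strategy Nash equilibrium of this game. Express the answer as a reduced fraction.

Station 1 mixes with probability p on Band 1, chosen so Station 2 is indifferent: 9p + 5(1−p) = 3p + 7(1−p) gives p = 1/4.
Station 2's expected payoff is 9·1/4 + 5·3/4 = 6.

6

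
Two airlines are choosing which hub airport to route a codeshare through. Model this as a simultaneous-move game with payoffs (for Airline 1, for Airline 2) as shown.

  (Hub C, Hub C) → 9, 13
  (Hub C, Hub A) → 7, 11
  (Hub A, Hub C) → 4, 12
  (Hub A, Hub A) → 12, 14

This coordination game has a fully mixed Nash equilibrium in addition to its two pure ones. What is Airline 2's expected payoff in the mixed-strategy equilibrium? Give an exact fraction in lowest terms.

25/2

Airline 1 mixes with probability p on Hub C, chosen so Airline 2 is indifferent: 13p + 12(1−p) = 11p + 14(1−p) gives p = 1/2.
Airline 2's expected payoff is 13·1/2 + 12·1/2 = 25/2.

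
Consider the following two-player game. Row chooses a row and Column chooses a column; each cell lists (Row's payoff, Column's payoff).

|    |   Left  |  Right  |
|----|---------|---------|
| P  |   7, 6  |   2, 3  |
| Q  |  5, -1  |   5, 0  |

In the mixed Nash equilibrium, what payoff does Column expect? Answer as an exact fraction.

3/4

Row mixes with probability p on P, chosen so Column is indifferent: 6p + (-1)(1−p) = 3p + 0(1−p) gives p = 1/4.
Column's expected payoff is 6·1/4 + (-1)·3/4 = 3/4.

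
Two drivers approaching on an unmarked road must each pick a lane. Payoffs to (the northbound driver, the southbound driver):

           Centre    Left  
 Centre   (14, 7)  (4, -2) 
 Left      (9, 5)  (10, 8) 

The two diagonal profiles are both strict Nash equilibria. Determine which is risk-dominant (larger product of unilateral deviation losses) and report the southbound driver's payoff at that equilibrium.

At both Centre: the northbound driver loses 14 − 9 = 5 by deviating; the southbound driver loses 7 − (-2) = 9. Product = 5·9 = 45.
At both Left: the northbound driver loses 10 − 4 = 6 by deviating; the southbound driver loses 8 − 5 = 3. Product = 6·3 = 18.
45 > 18, so both Centre is risk-dominant. The southbound driver's payoff there is 7.

7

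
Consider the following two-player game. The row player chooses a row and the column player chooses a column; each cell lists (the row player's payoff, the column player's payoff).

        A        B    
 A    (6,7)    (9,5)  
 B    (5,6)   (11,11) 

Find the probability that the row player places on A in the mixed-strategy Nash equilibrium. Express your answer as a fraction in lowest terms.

5/7

The row player's mix p on A must make the column player indifferent between A and B.
The column player's payoff from A: 7p + 6(1−p). From B: 5p + 11(1−p).
Set equal: 2p = 5(1−p) → p = 5/7.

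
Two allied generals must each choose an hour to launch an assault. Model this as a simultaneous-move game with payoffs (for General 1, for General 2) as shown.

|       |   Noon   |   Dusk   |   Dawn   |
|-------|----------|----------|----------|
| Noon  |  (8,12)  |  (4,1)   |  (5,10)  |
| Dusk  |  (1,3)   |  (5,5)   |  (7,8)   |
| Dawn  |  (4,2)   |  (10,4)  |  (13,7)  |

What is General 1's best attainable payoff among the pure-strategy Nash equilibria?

13

Both Noon is a pure NE (General 1: 8 ≥ 4; General 2: 12 ≥ 10). General 1 gets 8.
Both Dawn is a pure NE (General 1: 13 ≥ 7; General 2: 7 ≥ 4). General 1 gets 13.
Every other cell has a profitable deviation for at least one player. Highest of {8, 13} is 13.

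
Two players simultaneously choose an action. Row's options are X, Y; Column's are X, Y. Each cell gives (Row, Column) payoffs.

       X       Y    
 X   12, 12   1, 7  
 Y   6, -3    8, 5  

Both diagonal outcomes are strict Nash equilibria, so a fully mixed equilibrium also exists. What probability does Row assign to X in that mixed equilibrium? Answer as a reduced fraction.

8/13

Row's mix p on X must make Column indifferent between X and Y.
Column's payoff from X: 12p + (-3)(1−p). From Y: 7p + 5(1−p).
Set equal: 5p = 8(1−p) → p = 8/13.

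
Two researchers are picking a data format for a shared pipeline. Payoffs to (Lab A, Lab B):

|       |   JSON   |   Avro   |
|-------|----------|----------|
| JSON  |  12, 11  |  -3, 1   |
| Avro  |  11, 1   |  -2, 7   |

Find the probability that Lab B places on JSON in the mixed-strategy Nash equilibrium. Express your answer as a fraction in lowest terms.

Lab B's mix q on JSON must make Lab A indifferent between JSON and Avro.
Lab A's payoff from JSON: 12q + (-3)(1−q). From Avro: 11q + (-2)(1−q).
Set equal: 1q = 1(1−q) → q = 1/2.

1/2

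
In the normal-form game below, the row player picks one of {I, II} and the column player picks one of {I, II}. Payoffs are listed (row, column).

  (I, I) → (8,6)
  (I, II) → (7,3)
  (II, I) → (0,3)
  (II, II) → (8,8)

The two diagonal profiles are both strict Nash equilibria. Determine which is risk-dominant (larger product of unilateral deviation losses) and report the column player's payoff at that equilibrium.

6

At both I: the row player loses 8 − 0 = 8 by deviating; the column player loses 6 − 3 = 3. Product = 8·3 = 24.
At both II: the row player loses 8 − 7 = 1 by deviating; the column player loses 8 − 3 = 5. Product = 1·5 = 5.
24 > 5, so both I is risk-dominant. The column player's payoff there is 6.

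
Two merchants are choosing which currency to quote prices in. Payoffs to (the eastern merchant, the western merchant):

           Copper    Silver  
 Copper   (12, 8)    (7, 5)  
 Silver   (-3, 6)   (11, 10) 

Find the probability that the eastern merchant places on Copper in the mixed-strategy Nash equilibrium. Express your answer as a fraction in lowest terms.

The eastern merchant's mix p on Copper must make the western merchant indifferent between Copper and Silver.
The western merchant's payoff from Copper: 8p + 6(1−p). From Silver: 5p + 10(1−p).
Set equal: 3p = 4(1−p) → p = 4/7.

4/7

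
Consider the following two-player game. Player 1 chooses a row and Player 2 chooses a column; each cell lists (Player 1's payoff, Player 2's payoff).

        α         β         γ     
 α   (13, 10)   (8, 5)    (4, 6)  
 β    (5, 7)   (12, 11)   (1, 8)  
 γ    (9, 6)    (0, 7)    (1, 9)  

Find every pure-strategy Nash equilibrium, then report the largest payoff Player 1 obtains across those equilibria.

13

Both α is a pure NE (Player 1: 13 ≥ 9; Player 2: 10 ≥ 6). Player 1 gets 13.
Both β is a pure NE (Player 1: 12 ≥ 8; Player 2: 11 ≥ 8). Player 1 gets 12.
Every other cell has a profitable deviation for at least one player. Highest of {13, 12} is 13.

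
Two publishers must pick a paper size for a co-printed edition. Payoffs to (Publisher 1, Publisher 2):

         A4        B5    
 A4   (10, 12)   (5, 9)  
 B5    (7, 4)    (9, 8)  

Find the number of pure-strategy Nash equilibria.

Both A4: Publisher 1 gets 10 (best alternative 7); Publisher 2 gets 12 (best alternative 9). Neither deviates — NE.
Both B5: Publisher 1 gets 9 (best alternative 5); Publisher 2 gets 8 (best alternative 4). Neither deviates — NE.
(B5, A4) is not a NE: Publisher 1 would switch to A4 (10 > 7).
No other cell survives both best-response checks, so there are 2 pure NE.

2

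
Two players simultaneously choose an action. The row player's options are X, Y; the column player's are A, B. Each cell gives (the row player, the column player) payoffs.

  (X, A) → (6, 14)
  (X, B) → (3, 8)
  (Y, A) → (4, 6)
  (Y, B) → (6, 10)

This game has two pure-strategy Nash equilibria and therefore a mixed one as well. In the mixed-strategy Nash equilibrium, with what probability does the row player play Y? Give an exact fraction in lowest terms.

The row player's mix p on X must make the column player indifferent between A and B.
The column player's payoff from A: 14p + 6(1−p). From B: 8p + 10(1−p).
Set equal: 6p = 4(1−p) → p = 4/10 = 2/5.
Probability on Y is 1 − 2/5 = 3/5.

3/5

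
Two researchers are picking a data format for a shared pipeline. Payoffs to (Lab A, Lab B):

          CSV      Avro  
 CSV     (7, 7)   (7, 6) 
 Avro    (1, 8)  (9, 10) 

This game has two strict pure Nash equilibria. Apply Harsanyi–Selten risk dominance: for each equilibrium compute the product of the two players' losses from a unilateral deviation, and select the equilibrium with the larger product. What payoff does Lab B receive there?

At both CSV: Lab A loses 7 − 1 = 6 by deviating; Lab B loses 7 − 6 = 1. Product = 6·1 = 6.
At both Avro: Lab A loses 9 − 7 = 2 by deviating; Lab B loses 10 − 8 = 2. Product = 2·2 = 4.
6 > 4, so both CSV is risk-dominant. Lab B's payoff there is 7.

7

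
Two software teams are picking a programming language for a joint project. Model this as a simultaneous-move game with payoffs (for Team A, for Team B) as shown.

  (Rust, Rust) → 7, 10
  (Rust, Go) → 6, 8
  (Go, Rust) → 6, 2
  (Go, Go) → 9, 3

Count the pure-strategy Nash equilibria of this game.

Both Rust: Team A gets 7 (best alternative 6); Team B gets 10 (best alternative 8). Neither deviates — NE.
Both Go: Team A gets 9 (best alternative 6); Team B gets 3 (best alternative 2). Neither deviates — NE.
(Go, Rust) is not a NE: Team A would switch to Rust (7 > 6).
No other cell survives both best-response checks, so there are 2 pure NE.

2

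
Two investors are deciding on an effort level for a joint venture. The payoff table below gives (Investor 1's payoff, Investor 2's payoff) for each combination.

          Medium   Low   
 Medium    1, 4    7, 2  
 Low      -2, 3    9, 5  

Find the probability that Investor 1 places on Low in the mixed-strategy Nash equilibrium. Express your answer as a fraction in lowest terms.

Investor 1's mix p on Medium must make Investor 2 indifferent between Medium and Low.
Investor 2's payoff from Medium: 4p + 3(1−p). From Low: 2p + 5(1−p).
Set equal: 2p = 2(1−p) → p = 2/4 = 1/2.
Probability on Low is 1 − 1/2 = 1/2.

1/2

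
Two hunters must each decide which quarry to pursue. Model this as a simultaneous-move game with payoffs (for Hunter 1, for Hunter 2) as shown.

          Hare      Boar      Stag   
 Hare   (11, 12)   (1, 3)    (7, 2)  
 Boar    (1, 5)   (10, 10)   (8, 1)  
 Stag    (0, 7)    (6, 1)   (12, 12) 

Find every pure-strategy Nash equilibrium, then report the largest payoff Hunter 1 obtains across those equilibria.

Both Hare is a pure NE (Hunter 1: 11 ≥ 1; Hunter 2: 12 ≥ 3). Hunter 1 gets 11.
Both Boar is a pure NE (Hunter 1: 10 ≥ 6; Hunter 2: 10 ≥ 5). Hunter 1 gets 10.
Both Stag is a pure NE (Hunter 1: 12 ≥ 8; Hunter 2: 12 ≥ 7). Hunter 1 gets 12.
Every other cell has a profitable deviation for at least one player. Highest of {11, 10, 12} is 12.

12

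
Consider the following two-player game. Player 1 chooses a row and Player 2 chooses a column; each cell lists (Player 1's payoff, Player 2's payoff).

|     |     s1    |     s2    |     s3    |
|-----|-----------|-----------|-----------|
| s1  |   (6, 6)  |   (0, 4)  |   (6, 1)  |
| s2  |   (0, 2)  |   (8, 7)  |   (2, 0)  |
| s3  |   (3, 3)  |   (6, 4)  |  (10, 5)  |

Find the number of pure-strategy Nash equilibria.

3

Both s1: Player 1 gets 6 (best alternative 3); Player 2 gets 6 (best alternative 4). Neither deviates — NE.
Both s2: Player 1 gets 8 (best alternative 6); Player 2 gets 7 (best alternative 2). Neither deviates — NE.
Both s3: Player 1 gets 10 (best alternative 6); Player 2 gets 5 (best alternative 4). Neither deviates — NE.
(s2, s3) is not a NE: Player 1 would switch to s3 (10 > 2).
No other cell survives both best-response checks, so there are 3 pure NE.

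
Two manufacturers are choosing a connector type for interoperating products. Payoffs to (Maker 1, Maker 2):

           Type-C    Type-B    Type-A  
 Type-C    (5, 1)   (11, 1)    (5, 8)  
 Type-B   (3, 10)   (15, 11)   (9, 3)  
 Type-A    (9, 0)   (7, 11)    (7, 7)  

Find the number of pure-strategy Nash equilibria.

1

Both Type-B: Maker 1 gets 15 (best alternative 11); Maker 2 gets 11 (best alternative 10). Neither deviates — NE.
Both Type-A is not a NE: Maker 1 would switch to Type-B (9 > 7).
No other cell survives both best-response checks, so there is 1 pure NE.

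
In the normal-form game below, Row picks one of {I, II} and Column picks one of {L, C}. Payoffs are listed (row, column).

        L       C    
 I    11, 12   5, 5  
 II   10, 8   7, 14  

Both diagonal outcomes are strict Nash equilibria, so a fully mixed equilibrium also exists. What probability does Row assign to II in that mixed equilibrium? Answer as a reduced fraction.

7/13

Row's mix p on I must make Column indifferent between L and C.
Column's payoff from L: 12p + 8(1−p). From C: 5p + 14(1−p).
Set equal: 7p = 6(1−p) → p = 6/13.
Probability on II is 1 − 6/13 = 7/13.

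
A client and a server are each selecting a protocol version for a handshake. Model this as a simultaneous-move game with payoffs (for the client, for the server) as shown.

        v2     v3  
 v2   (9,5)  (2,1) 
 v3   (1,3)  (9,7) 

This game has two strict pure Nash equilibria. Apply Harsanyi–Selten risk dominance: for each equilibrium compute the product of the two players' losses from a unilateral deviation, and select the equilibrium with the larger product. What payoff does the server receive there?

At both v2: the client loses 9 − 1 = 8 by deviating; the server loses 5 − 1 = 4. Product = 8·4 = 32.
At both v3: the client loses 9 − 2 = 7 by deviating; the server loses 7 − 3 = 4. Product = 7·4 = 28.
32 > 28, so both v2 is risk-dominant. The server's payoff there is 5.

5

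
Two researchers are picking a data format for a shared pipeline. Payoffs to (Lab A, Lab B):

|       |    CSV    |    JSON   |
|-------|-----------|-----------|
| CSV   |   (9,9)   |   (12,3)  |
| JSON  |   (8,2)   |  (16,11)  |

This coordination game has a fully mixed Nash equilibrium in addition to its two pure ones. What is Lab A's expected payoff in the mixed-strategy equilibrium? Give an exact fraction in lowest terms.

48/5

Lab B mixes with probability q on CSV, chosen so Lab A is indifferent: 9q + 12(1−q) = 8q + 16(1−q) gives q = 4/5.
Lab A's expected payoff (from either row, since indifferent) is 9·4/5 + 12·1/5 = 48/5.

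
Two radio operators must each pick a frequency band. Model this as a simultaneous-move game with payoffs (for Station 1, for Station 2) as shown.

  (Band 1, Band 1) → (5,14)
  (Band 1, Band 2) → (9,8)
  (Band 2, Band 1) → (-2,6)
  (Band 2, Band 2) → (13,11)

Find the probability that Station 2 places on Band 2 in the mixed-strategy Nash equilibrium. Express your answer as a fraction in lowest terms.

Station 2's mix q on Band 1 must make Station 1 indifferent between Band 1 and Band 2.
Station 1's payoff from Band 1: 5q + 9(1−q). From Band 2: (-2)q + 13(1−q).
Set equal: 7q = 4(1−q) → q = 4/11.
Probability on Band 2 is 1 − 4/11 = 7/11.

7/11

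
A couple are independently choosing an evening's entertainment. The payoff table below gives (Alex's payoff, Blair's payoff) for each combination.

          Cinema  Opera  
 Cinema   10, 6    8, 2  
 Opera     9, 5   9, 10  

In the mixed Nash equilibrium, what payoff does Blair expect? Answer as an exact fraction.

50/9

Alex mixes with probability p on Cinema, chosen so Blair is indifferent: 6p + 5(1−p) = 2p + 10(1−p) gives p = 5/9.
Blair's expected payoff is 6·5/9 + 5·4/9 = 50/9.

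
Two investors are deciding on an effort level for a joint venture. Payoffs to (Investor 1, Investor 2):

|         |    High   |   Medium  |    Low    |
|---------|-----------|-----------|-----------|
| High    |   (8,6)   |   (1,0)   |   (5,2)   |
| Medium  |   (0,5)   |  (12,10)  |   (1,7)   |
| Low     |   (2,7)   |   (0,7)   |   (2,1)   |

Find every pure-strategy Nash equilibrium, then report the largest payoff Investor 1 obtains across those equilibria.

Both High is a pure NE (Investor 1: 8 ≥ 2; Investor 2: 6 ≥ 2). Investor 1 gets 8.
Both Medium is a pure NE (Investor 1: 12 ≥ 1; Investor 2: 10 ≥ 7). Investor 1 gets 12.
Every other cell has a profitable deviation for at least one player. Highest of {8, 12} is 12.

12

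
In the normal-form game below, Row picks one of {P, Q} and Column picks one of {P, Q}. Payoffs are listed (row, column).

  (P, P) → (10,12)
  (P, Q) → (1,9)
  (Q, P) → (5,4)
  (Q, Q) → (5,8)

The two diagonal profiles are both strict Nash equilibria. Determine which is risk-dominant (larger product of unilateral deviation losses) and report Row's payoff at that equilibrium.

At both P: Row loses 10 − 5 = 5 by deviating; Column loses 12 − 9 = 3. Product = 5·3 = 15.
At both Q: Row loses 5 − 1 = 4 by deviating; Column loses 8 − 4 = 4. Product = 4·4 = 16.
16 > 15, so both Q is risk-dominant. Row's payoff there is 5.

5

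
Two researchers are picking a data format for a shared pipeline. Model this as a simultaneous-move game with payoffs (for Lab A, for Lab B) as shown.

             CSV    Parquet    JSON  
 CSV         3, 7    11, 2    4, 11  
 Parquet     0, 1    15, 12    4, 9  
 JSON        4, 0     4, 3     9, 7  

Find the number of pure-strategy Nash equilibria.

Both Parquet: Lab A gets 15 (best alternative 11); Lab B gets 12 (best alternative 9). Neither deviates — NE.
Both JSON: Lab A gets 9 (best alternative 4); Lab B gets 7 (best alternative 3). Neither deviates — NE.
Both CSV is not a NE: Lab A would switch to JSON (4 > 3).
No other cell survives both best-response checks, so there are 2 pure NE.

2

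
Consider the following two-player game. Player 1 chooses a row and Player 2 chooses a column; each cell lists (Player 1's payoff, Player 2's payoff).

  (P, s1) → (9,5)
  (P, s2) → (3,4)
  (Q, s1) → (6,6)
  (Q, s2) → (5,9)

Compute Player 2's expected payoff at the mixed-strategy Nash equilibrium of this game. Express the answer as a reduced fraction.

21/4

Player 1 mixes with probability p on P, chosen so Player 2 is indifferent: 5p + 6(1−p) = 4p + 9(1−p) gives p = 3/4.
Player 2's expected payoff is 5·3/4 + 6·1/4 = 21/4.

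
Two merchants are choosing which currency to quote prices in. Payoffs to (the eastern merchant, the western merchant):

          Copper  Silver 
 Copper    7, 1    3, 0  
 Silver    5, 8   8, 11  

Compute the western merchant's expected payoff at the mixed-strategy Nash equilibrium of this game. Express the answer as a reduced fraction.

11/4

The eastern merchant mixes with probability p on Copper, chosen so the western merchant is indifferent: 1p + 8(1−p) = 0p + 11(1−p) gives p = 3/4.
The western merchant's expected payoff is 1·3/4 + 8·1/4 = 11/4.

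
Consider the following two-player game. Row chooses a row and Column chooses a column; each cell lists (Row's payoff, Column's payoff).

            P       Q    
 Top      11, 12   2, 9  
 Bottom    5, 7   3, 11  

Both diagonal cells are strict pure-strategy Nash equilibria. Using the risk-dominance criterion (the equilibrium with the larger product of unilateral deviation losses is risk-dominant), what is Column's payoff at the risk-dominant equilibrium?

At (Top, P): Row loses 11 − 5 = 6 by deviating; Column loses 12 − 9 = 3. Product = 6·3 = 18.
At (Bottom, Q): Row loses 3 − 2 = 1 by deviating; Column loses 11 − 7 = 4. Product = 1·4 = 4.
18 > 4, so (Top, P) is risk-dominant. Column's payoff there is 12.

12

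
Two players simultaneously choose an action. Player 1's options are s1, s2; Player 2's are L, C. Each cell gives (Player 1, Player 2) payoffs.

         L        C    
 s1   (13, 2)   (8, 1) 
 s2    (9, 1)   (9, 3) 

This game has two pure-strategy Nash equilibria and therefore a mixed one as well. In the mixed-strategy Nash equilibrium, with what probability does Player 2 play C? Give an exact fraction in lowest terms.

Player 2's mix q on L must make Player 1 indifferent between s1 and s2.
Player 1's payoff from s1: 13q + 8(1−q). From s2: 9q + 9(1−q).
Set equal: 4q = 1(1−q) → q = 1/5.
Probability on C is 1 − 1/5 = 4/5.

4/5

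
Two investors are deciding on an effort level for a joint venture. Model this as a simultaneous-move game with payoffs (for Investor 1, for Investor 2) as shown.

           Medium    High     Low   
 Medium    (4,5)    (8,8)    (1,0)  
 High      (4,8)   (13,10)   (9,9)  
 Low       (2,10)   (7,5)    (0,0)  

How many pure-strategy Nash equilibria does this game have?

Both High: Investor 1 gets 13 (best alternative 8); Investor 2 gets 10 (best alternative 9). Neither deviates — NE.
Both Low is not a NE: Investor 1 would switch to High (9 > 0).
No other cell survives both best-response checks, so there is 1 pure NE.

1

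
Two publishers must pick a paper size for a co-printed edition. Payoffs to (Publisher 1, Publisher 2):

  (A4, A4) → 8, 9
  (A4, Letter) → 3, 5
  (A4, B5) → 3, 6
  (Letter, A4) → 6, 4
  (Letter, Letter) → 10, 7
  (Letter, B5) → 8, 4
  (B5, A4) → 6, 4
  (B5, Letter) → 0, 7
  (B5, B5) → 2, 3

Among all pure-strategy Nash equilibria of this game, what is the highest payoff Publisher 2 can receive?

9

Both A4 is a pure NE (Publisher 1: 8 ≥ 6; Publisher 2: 9 ≥ 6). Publisher 2 gets 9.
Both Letter is a pure NE (Publisher 1: 10 ≥ 3; Publisher 2: 7 ≥ 4). Publisher 2 gets 7.
Every other cell has a profitable deviation for at least one player. Highest of {9, 7} is 9.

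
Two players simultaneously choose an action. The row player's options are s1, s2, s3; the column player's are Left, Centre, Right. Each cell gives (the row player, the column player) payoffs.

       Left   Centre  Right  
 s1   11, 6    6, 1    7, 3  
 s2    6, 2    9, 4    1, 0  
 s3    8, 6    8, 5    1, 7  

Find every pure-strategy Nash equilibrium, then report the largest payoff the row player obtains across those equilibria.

11

(s1, Left) is a pure NE (the row player: 11 ≥ 8; the column player: 6 ≥ 3). The row player gets 11.
(s2, Centre) is a pure NE (the row player: 9 ≥ 8; the column player: 4 ≥ 2). The row player gets 9.
Every other cell has a profitable deviation for at least one player. Highest of {11, 9} is 11.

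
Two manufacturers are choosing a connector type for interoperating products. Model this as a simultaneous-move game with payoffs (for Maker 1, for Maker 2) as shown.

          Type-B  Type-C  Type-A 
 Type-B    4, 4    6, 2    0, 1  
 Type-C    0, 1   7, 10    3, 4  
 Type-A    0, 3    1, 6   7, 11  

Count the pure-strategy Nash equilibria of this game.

Both Type-B: Maker 1 gets 4 (best alternative 0); Maker 2 gets 4 (best alternative 2). Neither deviates — NE.
Both Type-C: Maker 1 gets 7 (best alternative 6); Maker 2 gets 10 (best alternative 4). Neither deviates — NE.
Both Type-A: Maker 1 gets 7 (best alternative 3); Maker 2 gets 11 (best alternative 6). Neither deviates — NE.
(Type-C, Type-A) is not a NE: Maker 1 would switch to Type-A (7 > 3).
No other cell survives both best-response checks, so there are 3 pure NE.

3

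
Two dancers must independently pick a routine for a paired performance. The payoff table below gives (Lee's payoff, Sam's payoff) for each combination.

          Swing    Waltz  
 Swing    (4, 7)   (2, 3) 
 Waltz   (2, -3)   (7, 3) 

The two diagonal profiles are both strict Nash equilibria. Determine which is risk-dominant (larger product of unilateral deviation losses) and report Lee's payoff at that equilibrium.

At both Swing: Lee loses 4 − 2 = 2 by deviating; Sam loses 7 − 3 = 4. Product = 2·4 = 8.
At both Waltz: Lee loses 7 − 2 = 5 by deviating; Sam loses 3 − (-3) = 6. Product = 5·6 = 30.
30 > 8, so both Waltz is risk-dominant. Lee's payoff there is 7.

7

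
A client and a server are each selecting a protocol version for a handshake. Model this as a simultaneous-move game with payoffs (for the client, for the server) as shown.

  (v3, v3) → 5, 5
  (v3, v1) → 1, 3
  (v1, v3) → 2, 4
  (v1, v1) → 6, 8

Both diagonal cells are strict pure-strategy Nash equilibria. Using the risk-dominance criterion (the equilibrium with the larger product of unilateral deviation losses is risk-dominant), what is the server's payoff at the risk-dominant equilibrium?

At both v3: the client loses 5 − 2 = 3 by deviating; the server loses 5 − 3 = 2. Product = 3·2 = 6.
At both v1: the client loses 6 − 1 = 5 by deviating; the server loses 8 − 4 = 4. Product = 5·4 = 20.
20 > 6, so both v1 is risk-dominant. The server's payoff there is 8.

8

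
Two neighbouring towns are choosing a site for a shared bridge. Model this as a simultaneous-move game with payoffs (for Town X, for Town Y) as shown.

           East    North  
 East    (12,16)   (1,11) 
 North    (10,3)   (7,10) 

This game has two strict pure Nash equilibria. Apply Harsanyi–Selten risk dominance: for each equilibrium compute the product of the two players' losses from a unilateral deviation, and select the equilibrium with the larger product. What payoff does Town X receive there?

At both East: Town X loses 12 − 10 = 2 by deviating; Town Y loses 16 − 11 = 5. Product = 2·5 = 10.
At both North: Town X loses 7 − 1 = 6 by deviating; Town Y loses 10 − 3 = 7. Product = 6·7 = 42.
42 > 10, so both North is risk-dominant. Town X's payoff there is 7.

7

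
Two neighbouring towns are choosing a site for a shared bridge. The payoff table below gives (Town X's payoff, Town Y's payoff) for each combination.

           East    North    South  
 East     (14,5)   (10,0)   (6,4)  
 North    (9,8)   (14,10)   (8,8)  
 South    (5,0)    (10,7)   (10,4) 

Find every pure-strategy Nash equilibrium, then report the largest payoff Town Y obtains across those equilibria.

10

Both East is a pure NE (Town X: 14 ≥ 9; Town Y: 5 ≥ 4). Town Y gets 5.
Both North is a pure NE (Town X: 14 ≥ 10; Town Y: 10 ≥ 8). Town Y gets 10.
Every other cell has a profitable deviation for at least one player. Highest of {5, 10} is 10.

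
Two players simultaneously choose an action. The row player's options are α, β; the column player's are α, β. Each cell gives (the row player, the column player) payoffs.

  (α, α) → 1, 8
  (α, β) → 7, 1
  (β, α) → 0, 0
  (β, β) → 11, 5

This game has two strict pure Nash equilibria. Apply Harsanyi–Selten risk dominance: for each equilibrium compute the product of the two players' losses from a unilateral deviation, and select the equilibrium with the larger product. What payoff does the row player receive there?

At both α: the row player loses 1 − 0 = 1 by deviating; the column player loses 8 − 1 = 7. Product = 1·7 = 7.
At both β: the row player loses 11 − 7 = 4 by deviating; the column player loses 5 − 0 = 5. Product = 4·5 = 20.
20 > 7, so both β is risk-dominant. The row player's payoff there is 11.

11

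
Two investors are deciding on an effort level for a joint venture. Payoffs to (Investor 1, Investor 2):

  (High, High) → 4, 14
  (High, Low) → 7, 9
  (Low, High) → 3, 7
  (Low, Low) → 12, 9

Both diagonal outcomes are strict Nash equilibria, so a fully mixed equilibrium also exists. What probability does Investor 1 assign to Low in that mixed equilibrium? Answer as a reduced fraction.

5/7

Investor 1's mix p on High must make Investor 2 indifferent between High and Low.
Investor 2's payoff from High: 14p + 7(1−p). From Low: 9p + 9(1−p).
Set equal: 5p = 2(1−p) → p = 2/7.
Probability on Low is 1 − 2/7 = 5/7.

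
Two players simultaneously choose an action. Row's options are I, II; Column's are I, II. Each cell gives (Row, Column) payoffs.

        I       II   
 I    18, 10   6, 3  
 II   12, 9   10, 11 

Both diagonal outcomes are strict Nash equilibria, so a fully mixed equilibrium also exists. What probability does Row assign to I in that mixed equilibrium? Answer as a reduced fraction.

2/9

Row's mix p on I must make Column indifferent between I and II.
Column's payoff from I: 10p + 9(1−p). From II: 3p + 11(1−p).
Set equal: 7p = 2(1−p) → p = 2/9.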